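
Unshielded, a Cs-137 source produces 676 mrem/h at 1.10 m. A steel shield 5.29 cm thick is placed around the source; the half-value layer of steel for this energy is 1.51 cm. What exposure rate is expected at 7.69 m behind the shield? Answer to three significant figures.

Distance alone: 676 × (1.10/7.69)² = 676 × 0.02046 = 13.83 mrem/h.
Shield: 5.29/1.51 = 3.503 half-value layers → attenuation 2^(−3.503) = 0.08820.
Combined: 13.83 × 0.08820 = 1.220 mrem/h.

1.22 mrem/h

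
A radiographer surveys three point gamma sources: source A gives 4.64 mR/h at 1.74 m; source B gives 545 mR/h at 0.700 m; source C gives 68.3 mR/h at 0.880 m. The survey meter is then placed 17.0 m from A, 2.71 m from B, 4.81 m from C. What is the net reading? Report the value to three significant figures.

38.7 mR/h

Each source contributes Iᵢ·(dᵢ/rᵢ)²; contributions add.
A: 4.64 × (1.74/17.0)² = 0.04861 mR/h
B: 545 × (0.700/2.71)² = 36.36 mR/h
C: 68.3 × (0.880/4.81)² = 2.286 mR/h
Total = 0.04861 + 36.36 + 2.286 = 38.69 mR/h.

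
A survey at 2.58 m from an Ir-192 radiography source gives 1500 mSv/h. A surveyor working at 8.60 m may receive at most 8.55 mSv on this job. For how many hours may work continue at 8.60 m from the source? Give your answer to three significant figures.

By the inverse-square law, rate at 8.60 m:
(2.58/8.60)² = 0.09000, so 1500 × 0.09000 = 135.0 mSv/h.
Stay time = 8.55 mSv ÷ 135.0 mSv/h = 0.06333 h.

0.0633 h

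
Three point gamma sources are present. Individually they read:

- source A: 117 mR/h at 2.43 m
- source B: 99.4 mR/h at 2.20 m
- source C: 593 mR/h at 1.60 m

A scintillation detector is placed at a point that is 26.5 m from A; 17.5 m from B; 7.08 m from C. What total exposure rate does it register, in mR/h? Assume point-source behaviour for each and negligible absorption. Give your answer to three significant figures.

Each source contributes Iᵢ·(dᵢ/rᵢ)²; contributions add.
A: 117 × (2.43/26.5)² = 0.9838 mR/h
B: 99.4 × (2.20/17.5)² = 1.571 mR/h
C: 593 × (1.60/7.08)² = 30.29 mR/h
Total = 0.9838 + 1.571 + 30.29 = 32.84 mR/h.

32.8 mR/h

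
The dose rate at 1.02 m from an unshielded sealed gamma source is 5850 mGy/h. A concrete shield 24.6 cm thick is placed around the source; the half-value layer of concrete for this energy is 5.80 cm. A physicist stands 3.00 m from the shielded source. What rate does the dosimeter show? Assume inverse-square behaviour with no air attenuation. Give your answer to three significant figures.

35.8 mGy/h

Distance alone: 5850 × (1.02/3.00)² = 5850 × 0.1156 = 676.3 mGy/h.
Shield: 24.6/5.80 = 4.241 half-value layers → attenuation 2^(−4.241) = 0.05288.
Combined: 676.3 × 0.05288 = 35.76 mGy/h.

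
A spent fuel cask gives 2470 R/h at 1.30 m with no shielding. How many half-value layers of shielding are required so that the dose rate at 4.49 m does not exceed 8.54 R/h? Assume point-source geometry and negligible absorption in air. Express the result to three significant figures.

4.60 half-value layers

At 4.49 m, distance alone gives (1.30/4.49)² = 0.08383, so 2470 × 0.08383 = 207.1 R/h.
Further attenuation needed: 207.1/8.54 = 24.25.
n = log₂(24.25) = 4.600 half-value layers.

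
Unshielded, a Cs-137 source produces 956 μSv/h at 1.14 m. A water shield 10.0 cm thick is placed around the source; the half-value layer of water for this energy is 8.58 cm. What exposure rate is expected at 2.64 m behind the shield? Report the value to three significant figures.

Distance alone: 956 × (1.14/2.64)² = 956 × 0.1865 = 178.3 μSv/h.
Shield: 10.0/8.58 = 1.166 half-value layers → attenuation 2^(−1.166) = 0.4457.
Combined: 178.3 × 0.4457 = 79.47 μSv/h.

79.5 μSv/h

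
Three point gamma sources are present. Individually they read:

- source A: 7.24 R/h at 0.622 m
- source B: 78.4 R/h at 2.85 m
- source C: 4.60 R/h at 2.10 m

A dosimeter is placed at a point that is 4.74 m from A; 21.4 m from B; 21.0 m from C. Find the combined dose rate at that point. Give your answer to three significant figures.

Each source contributes Iᵢ·(dᵢ/rᵢ)²; contributions add.
A: 7.24 × (0.622/4.74)² = 0.1247 R/h
B: 78.4 × (2.85/21.4)² = 1.391 R/h
C: 4.60 × (2.10/21.0)² = 0.04600 R/h
Total = 0.1247 + 1.391 + 0.04600 = 1.562 R/h.

1.56 R/h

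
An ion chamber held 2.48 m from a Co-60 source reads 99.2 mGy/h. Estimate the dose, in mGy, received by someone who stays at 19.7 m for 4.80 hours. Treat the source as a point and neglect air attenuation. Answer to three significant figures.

7.55 mGy

Applying the 1/r² law, rate at 19.7 m:
99.2 × (2.48/19.7)² = 99.2 × 0.01585 = 1.572 mGy/h.
Dose = rate × time = 1.572 mGy/h × 4.800 h = 7.546 mGy.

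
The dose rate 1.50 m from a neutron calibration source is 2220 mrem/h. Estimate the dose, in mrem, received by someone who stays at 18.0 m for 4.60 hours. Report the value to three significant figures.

By the inverse-square law, rate at 18.0 m:
2220 × (1.50/18.0)² = 2220 × 0.006944 = 15.42 mrem/h.
Dose = rate × time = 15.42 mrem/h × 4.600 h = 70.93 mrem.

70.9 mrem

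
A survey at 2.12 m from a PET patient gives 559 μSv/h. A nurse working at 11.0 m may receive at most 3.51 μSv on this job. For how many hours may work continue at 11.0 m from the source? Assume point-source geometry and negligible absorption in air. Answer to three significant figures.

Using I₁d₁² = I₂d₂², rate at 11.0 m:
(2.12/11.0)² = 0.03714, so 559 × 0.03714 = 20.76 μSv/h.
Stay time = 3.51 μSv ÷ 20.76 μSv/h = 0.1691 h.

0.169 h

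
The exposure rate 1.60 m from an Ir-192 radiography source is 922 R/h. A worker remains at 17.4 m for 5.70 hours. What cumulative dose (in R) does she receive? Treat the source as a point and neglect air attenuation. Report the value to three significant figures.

44.4 R

Using I₁d₁² = I₂d₂², rate at 17.4 m:
(1.60/17.4)² = 0.008456, so 922 × 0.008456 = 7.796 R/h.
Dose = rate × time = 7.796 R/h × 5.700 h = 44.44 R.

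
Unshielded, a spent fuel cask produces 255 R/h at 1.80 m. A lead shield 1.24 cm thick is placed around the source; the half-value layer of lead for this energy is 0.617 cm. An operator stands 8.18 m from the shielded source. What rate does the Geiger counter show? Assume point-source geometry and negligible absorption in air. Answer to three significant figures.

Distance alone: (1.80/8.18)² = 0.04842, so 255 × 0.04842 = 12.35 R/h.
Shield: 1.24/0.617 = 2.010 half-value layers → attenuation 2^(−2.010) = 0.2483.
Combined: 12.35 × 0.2483 = 3.067 R/h.

3.07 R/h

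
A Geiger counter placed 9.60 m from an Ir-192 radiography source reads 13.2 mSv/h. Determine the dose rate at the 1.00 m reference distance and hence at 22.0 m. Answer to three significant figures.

Since intensity falls as 1/r²,
At 1.00 m: 13.2 × (9.60/1.00)² = 13.2 × 92.16 = 1217 mSv/h
At 22.0 m: 1217 × (1.00/22.0)² = 1217 × 0.002066 = 2.514 mSv/h.

1220 mSv/h; 2.51 mSv/h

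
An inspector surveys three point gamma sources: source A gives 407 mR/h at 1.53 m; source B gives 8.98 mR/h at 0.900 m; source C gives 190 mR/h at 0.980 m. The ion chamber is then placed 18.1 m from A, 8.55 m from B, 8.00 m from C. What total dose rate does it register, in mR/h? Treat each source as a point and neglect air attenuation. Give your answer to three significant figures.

By superposition, sum each source's inverse-square contribution:
A: 407 × (1.53/18.1)² = 2.908 mR/h
B: 8.98 × (0.900/8.55)² = 0.09950 mR/h
C: 190 × (0.980/8.00)² = 2.851 mR/h
Total = 2.908 + 0.09950 + 2.851 = 5.859 mR/h.

5.86 mR/h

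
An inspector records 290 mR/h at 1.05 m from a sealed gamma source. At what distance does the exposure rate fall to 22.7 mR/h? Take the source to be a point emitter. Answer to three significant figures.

Intensity scales as (d₁/d₂)², so d₂ = d₁·√(I₁/I₂).
I₁/I₂ = 290/22.7 = 12.78, so d₂ = 1.05 × √12.78 = 3.754 m.

3.75 m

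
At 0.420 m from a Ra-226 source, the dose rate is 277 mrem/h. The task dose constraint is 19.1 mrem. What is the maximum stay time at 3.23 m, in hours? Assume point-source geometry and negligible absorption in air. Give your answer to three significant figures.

Since intensity falls as 1/r², rate at 3.23 m:
277 × (0.420/3.23)² = 277 × 0.01691 = 4.684 mrem/h.
Stay time = 19.1 mrem ÷ 4.684 mrem/h = 4.078 h.

4.08 h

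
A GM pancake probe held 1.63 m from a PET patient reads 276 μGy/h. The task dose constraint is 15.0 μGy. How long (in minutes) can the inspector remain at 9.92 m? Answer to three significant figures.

121 min

Applying the 1/r² law, rate at 9.92 m:
(1.63/9.92)² = 0.02700, so 276 × 0.02700 = 7.452 μGy/h.
Stay time = 15.0 μGy ÷ 7.452 μGy/h = 2.013 h = 120.8 min.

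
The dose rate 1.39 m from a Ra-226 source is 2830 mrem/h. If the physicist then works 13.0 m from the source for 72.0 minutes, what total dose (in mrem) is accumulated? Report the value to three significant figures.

38.8 mrem

Applying the 1/r² law, rate at 13.0 m:
(1.39/13.0)² = 0.01143, so 2830 × 0.01143 = 32.35 mrem/h.
Dose = rate × time = 32.35 mrem/h × 1.200 h = 38.82 mrem.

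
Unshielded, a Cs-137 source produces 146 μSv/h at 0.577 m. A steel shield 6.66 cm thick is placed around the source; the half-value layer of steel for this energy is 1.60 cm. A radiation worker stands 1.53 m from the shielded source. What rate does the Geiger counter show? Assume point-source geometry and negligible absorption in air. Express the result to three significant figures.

1.16 μSv/h

Distance alone: (0.577/1.53)² = 0.1422, so 146 × 0.1422 = 20.76 μSv/h.
Shield: 6.66/1.60 = 4.162 half-value layers → attenuation 2^(−4.162) = 0.05586.
Combined: 20.76 × 0.05586 = 1.160 μSv/h.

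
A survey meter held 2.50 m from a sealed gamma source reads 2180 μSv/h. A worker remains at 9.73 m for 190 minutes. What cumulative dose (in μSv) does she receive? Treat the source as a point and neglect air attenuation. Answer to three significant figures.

456 μSv

Applying the 1/r² law, rate at 9.73 m:
2180 × (2.50/9.73)² = 2180 × 0.06602 = 143.9 μSv/h.
Dose = rate × time = 143.9 μSv/h × 3.167 h = 455.7 μSv.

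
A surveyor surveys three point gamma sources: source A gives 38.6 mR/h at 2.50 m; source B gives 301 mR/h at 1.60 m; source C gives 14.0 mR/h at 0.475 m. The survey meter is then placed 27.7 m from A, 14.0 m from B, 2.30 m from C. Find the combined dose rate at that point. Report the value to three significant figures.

Each source contributes Iᵢ·(dᵢ/rᵢ)²; contributions add.
A: 38.6 × (2.50/27.7)² = 0.3144 mR/h
B: 301 × (1.60/14.0)² = 3.931 mR/h
C: 14.0 × (0.475/2.30)² = 0.5971 mR/h
Total = 0.3144 + 3.931 + 0.5971 = 4.843 mR/h.

4.84 mR/h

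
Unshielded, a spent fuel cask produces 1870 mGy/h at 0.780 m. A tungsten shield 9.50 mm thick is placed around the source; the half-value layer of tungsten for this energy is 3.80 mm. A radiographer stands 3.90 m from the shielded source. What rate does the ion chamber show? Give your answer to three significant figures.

13.2 mGy/h

Distance alone: (0.780/3.90)² = 0.04000, so 1870 × 0.04000 = 74.80 mGy/h.
Shield: 9.50/3.80 = 2.500 half-value layers → attenuation 2^(−2.500) = 0.1768.
Combined: 74.80 × 0.1768 = 13.22 mGy/h.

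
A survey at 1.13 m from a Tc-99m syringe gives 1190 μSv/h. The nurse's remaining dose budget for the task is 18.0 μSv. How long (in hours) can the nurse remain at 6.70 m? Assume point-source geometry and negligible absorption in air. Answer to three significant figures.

By the inverse-square law, rate at 6.70 m:
(1.13/6.70)² = 0.02845, so 1190 × 0.02845 = 33.86 μSv/h.
Stay time = 18.0 μSv ÷ 33.86 μSv/h = 0.5316 h.

0.532 h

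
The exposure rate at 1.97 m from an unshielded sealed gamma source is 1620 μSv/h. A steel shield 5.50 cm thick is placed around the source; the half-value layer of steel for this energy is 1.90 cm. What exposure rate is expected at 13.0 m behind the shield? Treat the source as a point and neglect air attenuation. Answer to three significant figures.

5.00 μSv/h

Distance alone: (1.97/13.0)² = 0.02296, so 1620 × 0.02296 = 37.20 μSv/h.
Shield: 5.50/1.90 = 2.895 half-value layers → attenuation 2^(−2.895) = 0.1344.
Combined: 37.20 × 0.1344 = 5.000 μSv/h.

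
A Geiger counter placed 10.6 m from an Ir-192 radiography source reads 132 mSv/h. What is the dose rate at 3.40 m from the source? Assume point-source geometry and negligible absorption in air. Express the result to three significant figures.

By the inverse-square law, scaling from 10.6 m to 3.40 m:
132 × (10.6/3.40)² = 132 × 9.720 = 1283 mSv/h.

1280 mSv/h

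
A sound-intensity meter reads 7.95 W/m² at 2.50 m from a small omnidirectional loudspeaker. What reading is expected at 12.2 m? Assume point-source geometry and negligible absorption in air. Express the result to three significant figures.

Applying the 1/r² law, the rate at 12.2 m is
(2.50/12.2)² = 0.04199, so 7.95 × 0.04199 = 0.3338 W/m².

0.334 W/m²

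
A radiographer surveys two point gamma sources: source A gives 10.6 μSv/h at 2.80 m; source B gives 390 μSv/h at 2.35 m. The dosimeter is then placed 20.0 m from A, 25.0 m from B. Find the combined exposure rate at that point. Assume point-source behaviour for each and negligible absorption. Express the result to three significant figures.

Each source contributes Iᵢ·(dᵢ/rᵢ)²; contributions add.
A: 10.6 × (2.80/20.0)² = 0.2078 μSv/h
B: 390 × (2.35/25.0)² = 3.446 μSv/h
Total = 0.2078 + 3.446 = 3.654 μSv/h.

3.65 μSv/h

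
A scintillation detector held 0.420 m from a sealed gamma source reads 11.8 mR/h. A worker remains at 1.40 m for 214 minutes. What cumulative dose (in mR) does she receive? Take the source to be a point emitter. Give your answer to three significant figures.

Applying the 1/r² law, rate at 1.40 m:
(0.420/1.40)² = 0.09000, so 11.8 × 0.09000 = 1.062 mR/h.
Dose = rate × time = 1.062 mR/h × 3.567 h = 3.788 mR.

3.79 mR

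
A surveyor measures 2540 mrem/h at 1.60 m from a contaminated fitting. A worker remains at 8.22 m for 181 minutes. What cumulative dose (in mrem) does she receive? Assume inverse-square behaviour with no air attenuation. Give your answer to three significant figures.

Intensity scales as (d₁/d₂)², so rate at 8.22 m:
(1.60/8.22)² = 0.03789, so 2540 × 0.03789 = 96.24 mrem/h.
Dose = rate × time = 96.24 mrem/h × 3.017 h = 290.4 mrem.

290 mrem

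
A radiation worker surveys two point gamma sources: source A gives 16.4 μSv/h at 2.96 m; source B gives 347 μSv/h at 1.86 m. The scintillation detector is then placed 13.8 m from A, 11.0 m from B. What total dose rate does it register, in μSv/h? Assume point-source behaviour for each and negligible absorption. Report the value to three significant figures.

10.7 μSv/h

Each source contributes Iᵢ·(dᵢ/rᵢ)²; contributions add.
A: 16.4 × (2.96/13.8)² = 0.7545 μSv/h
B: 347 × (1.86/11.0)² = 9.921 μSv/h
Total = 0.7545 + 9.921 = 10.68 μSv/h.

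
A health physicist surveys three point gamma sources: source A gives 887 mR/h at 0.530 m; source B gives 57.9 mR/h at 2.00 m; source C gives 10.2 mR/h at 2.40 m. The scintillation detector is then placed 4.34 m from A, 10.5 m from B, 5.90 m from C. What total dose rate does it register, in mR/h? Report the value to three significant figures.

17.0 mR/h

Each source contributes Iᵢ·(dᵢ/rᵢ)²; contributions add.
A: 887 × (0.530/4.34)² = 13.23 mR/h
B: 57.9 × (2.00/10.5)² = 2.101 mR/h
C: 10.2 × (2.40/5.90)² = 1.688 mR/h
Total = 13.23 + 2.101 + 1.688 = 17.02 mR/h.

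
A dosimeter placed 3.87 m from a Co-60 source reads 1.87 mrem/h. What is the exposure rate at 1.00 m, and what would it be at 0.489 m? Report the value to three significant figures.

Since intensity falls as 1/r²,
At 1.00 m: (3.87/1.00)² = 14.98, so 1.87 × 14.98 = 28.01 mrem/h
At 0.489 m: (1.00/0.489)² = 4.182, so 28.01 × 4.182 = 117.1 mrem/h.

28.0 mrem/h; 117 mrem/h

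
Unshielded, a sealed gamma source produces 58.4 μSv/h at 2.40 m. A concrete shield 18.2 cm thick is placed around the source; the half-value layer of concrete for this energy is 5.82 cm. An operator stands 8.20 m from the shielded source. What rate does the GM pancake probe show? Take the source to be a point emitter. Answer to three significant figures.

Distance alone: 58.4 × (2.40/8.20)² = 58.4 × 0.08566 = 5.003 μSv/h.
Shield: 18.2/5.82 = 3.127 half-value layers → attenuation 2^(−3.127) = 0.1145.
Combined: 5.003 × 0.1145 = 0.5728 μSv/h.

0.573 μSv/h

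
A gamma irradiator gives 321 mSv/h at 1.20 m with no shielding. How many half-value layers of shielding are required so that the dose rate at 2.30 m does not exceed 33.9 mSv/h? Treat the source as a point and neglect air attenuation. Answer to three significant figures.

1.37 half-value layers

At 2.30 m, distance alone gives 321 × (1.20/2.30)² = 321 × 0.2722 = 87.38 mSv/h.
Further attenuation needed: 87.38/33.9 = 2.578.
n = log₂(2.578) = 1.366 half-value layers.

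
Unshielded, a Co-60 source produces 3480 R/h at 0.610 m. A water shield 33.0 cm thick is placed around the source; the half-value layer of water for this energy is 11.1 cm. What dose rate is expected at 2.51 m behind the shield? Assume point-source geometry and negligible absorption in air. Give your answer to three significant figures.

26.2 R/h

Distance alone: 3480 × (0.610/2.51)² = 3480 × 0.05906 = 205.5 R/h.
Shield: 33.0/11.1 = 2.973 half-value layers → attenuation 2^(−2.973) = 0.1274.
Combined: 205.5 × 0.1274 = 26.18 R/h.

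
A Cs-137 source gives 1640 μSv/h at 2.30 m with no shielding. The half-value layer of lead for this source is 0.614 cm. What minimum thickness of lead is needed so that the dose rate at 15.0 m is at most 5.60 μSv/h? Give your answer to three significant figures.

1.71 cm

At 15.0 m, distance alone gives (2.30/15.0)² = 0.02351, so 1640 × 0.02351 = 38.56 μSv/h.
Further attenuation needed: 38.56/5.60 = 6.886.
n = log₂(6.886) = 2.784 half-value layers.
Thickness = 2.784 × 0.614 cm = 1.709 cm.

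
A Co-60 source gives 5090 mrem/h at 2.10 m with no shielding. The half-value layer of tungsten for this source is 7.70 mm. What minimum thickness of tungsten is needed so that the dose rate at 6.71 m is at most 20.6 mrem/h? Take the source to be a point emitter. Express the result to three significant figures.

At 6.71 m, distance alone gives (2.10/6.71)² = 0.09795, so 5090 × 0.09795 = 498.6 mrem/h.
Further attenuation needed: 498.6/20.6 = 24.20.
n = log₂(24.20) = 4.597 half-value layers.
Thickness = 4.597 × 7.70 mm = 35.40 mm.

35.4 mm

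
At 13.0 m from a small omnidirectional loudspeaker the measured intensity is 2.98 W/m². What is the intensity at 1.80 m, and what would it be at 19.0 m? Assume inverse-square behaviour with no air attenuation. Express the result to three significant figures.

Since intensity falls as 1/r²,
At 1.80 m: (13.0/1.80)² = 52.16, so 2.98 × 52.16 = 155.4 W/m²
At 19.0 m: (1.80/19.0)² = 0.008975, so 155.4 × 0.008975 = 1.395 W/m².

155 W/m²; 1.40 W/m²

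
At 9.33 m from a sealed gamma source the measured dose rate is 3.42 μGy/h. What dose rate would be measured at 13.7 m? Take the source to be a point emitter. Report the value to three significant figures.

1.59 μGy/h

Intensity scales as (d₁/d₂)², so scaling from 9.33 m to 13.7 m:
(9.33/13.7)² = 0.4638, so 3.42 × 0.4638 = 1.586 μGy/h.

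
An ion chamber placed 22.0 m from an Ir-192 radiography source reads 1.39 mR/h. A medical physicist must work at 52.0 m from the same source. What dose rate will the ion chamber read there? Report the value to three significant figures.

Intensity scales as (d₁/d₂)², so scaling from 22.0 m to 52.0 m:
(22.0/52.0)² = 0.1790, so 1.39 × 0.1790 = 0.2488 mR/h.

0.249 mR/h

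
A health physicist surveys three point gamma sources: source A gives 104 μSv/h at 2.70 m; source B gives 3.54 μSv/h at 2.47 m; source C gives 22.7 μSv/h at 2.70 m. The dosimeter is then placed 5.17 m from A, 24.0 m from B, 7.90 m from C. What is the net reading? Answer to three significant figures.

31.1 μSv/h

Each source contributes Iᵢ·(dᵢ/rᵢ)²; contributions add.
A: 104 × (2.70/5.17)² = 28.36 μSv/h
B: 3.54 × (2.47/24.0)² = 0.03750 μSv/h
C: 22.7 × (2.70/7.90)² = 2.652 μSv/h
Total = 28.36 + 0.03750 + 2.652 = 31.05 μSv/h.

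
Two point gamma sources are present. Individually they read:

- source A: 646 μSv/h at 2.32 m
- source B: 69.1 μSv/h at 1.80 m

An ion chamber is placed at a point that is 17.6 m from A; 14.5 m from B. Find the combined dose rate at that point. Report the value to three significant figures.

12.3 μSv/h

Each source contributes Iᵢ·(dᵢ/rᵢ)²; contributions add.
A: 646 × (2.32/17.6)² = 11.22 μSv/h
B: 69.1 × (1.80/14.5)² = 1.065 μSv/h
Total = 11.22 + 1.065 = 12.29 μSv/h.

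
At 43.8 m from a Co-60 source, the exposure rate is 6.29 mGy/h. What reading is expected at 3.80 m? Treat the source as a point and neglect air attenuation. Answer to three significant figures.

Applying the 1/r² law, the rate at 3.80 m is
6.29 × (43.8/3.80)² = 6.29 × 132.9 = 835.9 mGy/h.

836 mGy/h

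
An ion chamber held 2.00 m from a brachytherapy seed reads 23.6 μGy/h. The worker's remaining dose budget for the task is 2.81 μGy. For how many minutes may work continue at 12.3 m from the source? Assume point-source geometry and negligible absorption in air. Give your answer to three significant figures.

270 min

Intensity scales as (d₁/d₂)², so rate at 12.3 m:
23.6 × (2.00/12.3)² = 23.6 × 0.02644 = 0.6240 μGy/h.
Stay time = 2.81 μGy ÷ 0.6240 μGy/h = 4.503 h = 270.2 min.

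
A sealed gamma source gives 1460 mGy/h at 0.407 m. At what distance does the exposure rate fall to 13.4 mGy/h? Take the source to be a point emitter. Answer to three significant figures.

4.25 m

Using I₁d₁² = I₂d₂², d₂ = d₁·√(I₁/I₂).
I₁/I₂ = 1460/13.4 = 109.0, so d₂ = 0.407 × √109.0 = 4.249 m.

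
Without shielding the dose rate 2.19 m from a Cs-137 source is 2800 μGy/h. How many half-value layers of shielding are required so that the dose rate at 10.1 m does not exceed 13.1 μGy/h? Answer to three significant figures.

At 10.1 m, distance alone gives 2800 × (2.19/10.1)² = 2800 × 0.04702 = 131.7 μGy/h.
Further attenuation needed: 131.7/13.1 = 10.05.
n = log₂(10.05) = 3.329 half-value layers.

3.33 half-value layers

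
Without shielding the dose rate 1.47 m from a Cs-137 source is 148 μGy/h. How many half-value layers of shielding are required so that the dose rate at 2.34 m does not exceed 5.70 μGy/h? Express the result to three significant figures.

3.36 half-value layers

At 2.34 m, distance alone gives 148 × (1.47/2.34)² = 148 × 0.3946 = 58.40 μGy/h.
Further attenuation needed: 58.40/5.70 = 10.25.
n = log₂(10.25) = 3.358 half-value layers.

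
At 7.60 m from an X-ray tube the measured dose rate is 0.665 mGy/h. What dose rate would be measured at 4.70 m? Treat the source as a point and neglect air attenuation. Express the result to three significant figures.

1.74 mGy/h

Applying the 1/r² law, scaling from 7.60 m to 4.70 m:
0.665 × (7.60/4.70)² = 0.665 × 2.615 = 1.739 mGy/h.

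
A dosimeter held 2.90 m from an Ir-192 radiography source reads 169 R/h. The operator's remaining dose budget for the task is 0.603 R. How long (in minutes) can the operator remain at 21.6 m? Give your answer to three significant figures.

11.9 min

Using I₁d₁² = I₂d₂², rate at 21.6 m:
(2.90/21.6)² = 0.01803, so 169 × 0.01803 = 3.047 R/h.
Stay time = 0.603 R ÷ 3.047 R/h = 0.1979 h = 11.87 min.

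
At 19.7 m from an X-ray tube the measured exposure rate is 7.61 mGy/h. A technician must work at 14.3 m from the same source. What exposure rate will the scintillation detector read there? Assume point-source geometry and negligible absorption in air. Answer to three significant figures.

14.4 mGy/h

By the inverse-square law, scaling from 19.7 m to 14.3 m:
(19.7/14.3)² = 1.898, so 7.61 × 1.898 = 14.44 mGy/h.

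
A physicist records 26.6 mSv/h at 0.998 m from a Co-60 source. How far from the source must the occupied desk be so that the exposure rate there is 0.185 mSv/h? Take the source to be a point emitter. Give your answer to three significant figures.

12.0 m

By the inverse-square law, d₂ = d₁·√(I₁/I₂).
I₁/I₂ = 26.6/0.185 = 143.8, so d₂ = 0.998 × √143.8 = 11.97 m.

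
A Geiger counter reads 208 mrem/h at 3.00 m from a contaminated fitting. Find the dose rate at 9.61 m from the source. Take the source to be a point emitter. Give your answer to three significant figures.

By the inverse-square law, the rate at 9.61 m is
208 × (3.00/9.61)² = 208 × 0.09745 = 20.27 mrem/h.

20.3 mrem/h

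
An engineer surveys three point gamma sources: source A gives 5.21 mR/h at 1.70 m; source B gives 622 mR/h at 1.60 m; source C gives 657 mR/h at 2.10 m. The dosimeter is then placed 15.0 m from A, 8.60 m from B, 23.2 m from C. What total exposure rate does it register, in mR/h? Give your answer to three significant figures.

Each source contributes Iᵢ·(dᵢ/rᵢ)²; contributions add.
A: 5.21 × (1.70/15.0)² = 0.06692 mR/h
B: 622 × (1.60/8.60)² = 21.53 mR/h
C: 657 × (2.10/23.2)² = 5.383 mR/h
Total = 0.06692 + 21.53 + 5.383 = 26.98 mR/h.

27.0 mR/h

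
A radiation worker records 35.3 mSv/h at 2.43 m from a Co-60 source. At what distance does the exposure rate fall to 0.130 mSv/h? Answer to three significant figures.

40.0 m

Intensity scales as (d₁/d₂)², so d₂ = d₁·√(I₁/I₂).
I₁/I₂ = 35.3/0.130 = 271.5, so d₂ = 2.43 × √271.5 = 40.04 m.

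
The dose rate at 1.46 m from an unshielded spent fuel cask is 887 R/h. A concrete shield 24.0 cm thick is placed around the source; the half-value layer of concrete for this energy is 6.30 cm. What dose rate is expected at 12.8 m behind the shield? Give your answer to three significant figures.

0.823 R/h

Distance alone: (1.46/12.8)² = 0.01301, so 887 × 0.01301 = 11.54 R/h.
Shield: 24.0/6.30 = 3.810 half-value layers → attenuation 2^(−3.810) = 0.07130.
Combined: 11.54 × 0.07130 = 0.8228 R/h.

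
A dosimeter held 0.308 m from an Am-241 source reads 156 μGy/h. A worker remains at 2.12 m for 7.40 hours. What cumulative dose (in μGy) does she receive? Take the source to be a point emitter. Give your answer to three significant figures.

24.4 μGy

Applying the 1/r² law, rate at 2.12 m:
156 × (0.308/2.12)² = 156 × 0.02111 = 3.293 μGy/h.
Dose = rate × time = 3.293 μGy/h × 7.400 h = 24.37 μGy.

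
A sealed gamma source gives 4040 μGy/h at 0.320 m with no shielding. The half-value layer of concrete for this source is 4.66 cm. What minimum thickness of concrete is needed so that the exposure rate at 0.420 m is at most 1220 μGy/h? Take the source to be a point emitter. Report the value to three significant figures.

4.39 cm

At 0.420 m, distance alone gives 4040 × (0.320/0.420)² = 4040 × 0.5805 = 2345 μGy/h.
Further attenuation needed: 2345/1220 = 1.922.
n = log₂(1.922) = 0.9426 half-value layers.
Thickness = 0.9426 × 4.66 cm = 4.393 cm.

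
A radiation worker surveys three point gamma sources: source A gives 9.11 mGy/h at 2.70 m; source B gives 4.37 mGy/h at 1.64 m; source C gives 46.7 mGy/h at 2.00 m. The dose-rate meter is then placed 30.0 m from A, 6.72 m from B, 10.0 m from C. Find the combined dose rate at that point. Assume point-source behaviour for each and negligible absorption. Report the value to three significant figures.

2.20 mGy/h

Each source contributes Iᵢ·(dᵢ/rᵢ)²; contributions add.
A: 9.11 × (2.70/30.0)² = 0.07379 mGy/h
B: 4.37 × (1.64/6.72)² = 0.2603 mGy/h
C: 46.7 × (2.00/10.0)² = 1.868 mGy/h
Total = 0.07379 + 0.2603 + 1.868 = 2.202 mGy/h.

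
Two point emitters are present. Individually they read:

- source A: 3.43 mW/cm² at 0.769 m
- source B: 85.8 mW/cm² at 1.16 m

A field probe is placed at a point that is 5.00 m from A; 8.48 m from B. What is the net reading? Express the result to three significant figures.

1.69 mW/cm²

By superposition, sum each source's inverse-square contribution:
A: 3.43 × (0.769/5.00)² = 0.08113 mW/cm²
B: 85.8 × (1.16/8.48)² = 1.606 mW/cm²
Total = 0.08113 + 1.606 = 1.687 mW/cm².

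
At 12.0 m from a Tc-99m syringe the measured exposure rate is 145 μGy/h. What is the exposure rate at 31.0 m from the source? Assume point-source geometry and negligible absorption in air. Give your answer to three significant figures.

By the inverse-square law, scaling from 12.0 m to 31.0 m:
(12.0/31.0)² = 0.1498, so 145 × 0.1498 = 21.72 μGy/h.

21.7 μGy/h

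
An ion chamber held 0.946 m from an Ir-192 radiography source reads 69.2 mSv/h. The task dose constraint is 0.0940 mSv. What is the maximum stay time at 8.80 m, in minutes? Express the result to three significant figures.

Intensity scales as (d₁/d₂)², so rate at 8.80 m:
69.2 × (0.946/8.80)² = 69.2 × 0.01156 = 0.8000 mSv/h.
Stay time = 0.0940 mSv ÷ 0.8000 mSv/h = 0.1175 h = 7.050 min.

7.05 min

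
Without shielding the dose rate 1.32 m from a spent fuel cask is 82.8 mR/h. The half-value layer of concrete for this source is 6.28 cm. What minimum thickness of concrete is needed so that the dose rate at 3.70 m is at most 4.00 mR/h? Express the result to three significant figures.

8.78 cm

At 3.70 m, distance alone gives 82.8 × (1.32/3.70)² = 82.8 × 0.1273 = 10.54 mR/h.
Further attenuation needed: 10.54/4.00 = 2.635.
n = log₂(2.635) = 1.398 half-value layers.
Thickness = 1.398 × 6.28 cm = 8.779 cm.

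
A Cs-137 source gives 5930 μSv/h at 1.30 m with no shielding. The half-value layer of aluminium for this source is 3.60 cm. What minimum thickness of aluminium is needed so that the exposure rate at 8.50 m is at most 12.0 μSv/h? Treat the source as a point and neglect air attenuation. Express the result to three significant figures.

12.7 cm

At 8.50 m, distance alone gives 5930 × (1.30/8.50)² = 5930 × 0.02339 = 138.7 μSv/h.
Further attenuation needed: 138.7/12.0 = 11.56.
n = log₂(11.56) = 3.531 half-value layers.
Thickness = 3.531 × 3.60 cm = 12.71 cm.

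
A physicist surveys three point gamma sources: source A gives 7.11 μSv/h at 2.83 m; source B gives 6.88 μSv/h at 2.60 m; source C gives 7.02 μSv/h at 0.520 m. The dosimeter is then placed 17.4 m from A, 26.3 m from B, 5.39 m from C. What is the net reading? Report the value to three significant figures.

By superposition, sum each source's inverse-square contribution:
A: 7.11 × (2.83/17.4)² = 0.1881 μSv/h
B: 6.88 × (2.60/26.3)² = 0.06724 μSv/h
C: 7.02 × (0.520/5.39)² = 0.06534 μSv/h
Total = 0.1881 + 0.06724 + 0.06534 = 0.3207 μSv/h.

0.321 μSv/h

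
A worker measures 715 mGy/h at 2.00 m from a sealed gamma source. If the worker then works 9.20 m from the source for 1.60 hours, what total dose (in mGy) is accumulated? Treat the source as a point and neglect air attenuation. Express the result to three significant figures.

54.1 mGy

Applying the 1/r² law, rate at 9.20 m:
(2.00/9.20)² = 0.04726, so 715 × 0.04726 = 33.79 mGy/h.
Dose = rate × time = 33.79 mGy/h × 1.600 h = 54.06 mGy.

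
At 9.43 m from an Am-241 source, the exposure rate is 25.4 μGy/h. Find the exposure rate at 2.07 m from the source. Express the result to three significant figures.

Since intensity falls as 1/r², the rate at 2.07 m is
25.4 × (9.43/2.07)² = 25.4 × 20.75 = 527.0 μGy/h.

527 μGy/h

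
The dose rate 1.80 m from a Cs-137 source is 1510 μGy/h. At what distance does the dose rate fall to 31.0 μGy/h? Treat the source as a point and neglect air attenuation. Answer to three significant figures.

12.6 m

Using I₁d₁² = I₂d₂², d₂ = d₁·√(I₁/I₂).
I₁/I₂ = 1510/31.0 = 48.71, so d₂ = 1.80 × √48.71 = 12.56 m.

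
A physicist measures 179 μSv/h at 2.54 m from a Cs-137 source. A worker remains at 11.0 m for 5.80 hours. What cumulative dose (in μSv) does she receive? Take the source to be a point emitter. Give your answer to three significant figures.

Using I₁d₁² = I₂d₂², rate at 11.0 m:
179 × (2.54/11.0)² = 179 × 0.05332 = 9.544 μSv/h.
Dose = rate × time = 9.544 μSv/h × 5.800 h = 55.36 μSv.

55.4 μSv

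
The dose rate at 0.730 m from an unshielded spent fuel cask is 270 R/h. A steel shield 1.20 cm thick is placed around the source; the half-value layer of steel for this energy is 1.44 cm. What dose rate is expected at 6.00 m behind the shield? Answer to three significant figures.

2.24 R/h

Distance alone: (0.730/6.00)² = 0.01480, so 270 × 0.01480 = 3.996 R/h.
Shield: 1.20/1.44 = 0.8333 half-value layers → attenuation 2^(−0.8333) = 0.5612.
Combined: 3.996 × 0.5612 = 2.243 R/h.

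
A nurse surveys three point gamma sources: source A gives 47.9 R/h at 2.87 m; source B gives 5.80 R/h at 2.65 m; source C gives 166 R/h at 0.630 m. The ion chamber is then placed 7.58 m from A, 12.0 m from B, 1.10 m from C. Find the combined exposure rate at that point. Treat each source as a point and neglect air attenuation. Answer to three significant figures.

Each source contributes Iᵢ·(dᵢ/rᵢ)²; contributions add.
A: 47.9 × (2.87/7.58)² = 6.867 R/h
B: 5.80 × (2.65/12.0)² = 0.2829 R/h
C: 166 × (0.630/1.10)² = 54.45 R/h
Total = 6.867 + 0.2829 + 54.45 = 61.60 R/h.

61.6 R/h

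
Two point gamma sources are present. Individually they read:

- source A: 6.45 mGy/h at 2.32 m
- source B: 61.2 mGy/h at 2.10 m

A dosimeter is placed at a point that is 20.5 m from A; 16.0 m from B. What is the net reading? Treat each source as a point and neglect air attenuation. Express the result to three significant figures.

Each source contributes Iᵢ·(dᵢ/rᵢ)²; contributions add.
A: 6.45 × (2.32/20.5)² = 0.08261 mGy/h
B: 61.2 × (2.10/16.0)² = 1.054 mGy/h
Total = 0.08261 + 1.054 = 1.137 mGy/h.

1.14 mGy/h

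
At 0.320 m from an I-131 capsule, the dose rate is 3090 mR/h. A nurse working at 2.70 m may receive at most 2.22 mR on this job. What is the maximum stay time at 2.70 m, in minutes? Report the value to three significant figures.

By the inverse-square law, rate at 2.70 m:
(0.320/2.70)² = 0.01405, so 3090 × 0.01405 = 43.41 mR/h.
Stay time = 2.22 mR ÷ 43.41 mR/h = 0.05114 h = 3.068 min.

3.07 min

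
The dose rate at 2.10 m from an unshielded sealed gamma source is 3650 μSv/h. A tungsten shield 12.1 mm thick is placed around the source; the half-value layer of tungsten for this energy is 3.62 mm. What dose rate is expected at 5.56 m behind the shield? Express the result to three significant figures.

51.3 μSv/h

Distance alone: (2.10/5.56)² = 0.1427, so 3650 × 0.1427 = 520.9 μSv/h.
Shield: 12.1/3.62 = 3.343 half-value layers → attenuation 2^(−3.343) = 0.09855.
Combined: 520.9 × 0.09855 = 51.33 μSv/h.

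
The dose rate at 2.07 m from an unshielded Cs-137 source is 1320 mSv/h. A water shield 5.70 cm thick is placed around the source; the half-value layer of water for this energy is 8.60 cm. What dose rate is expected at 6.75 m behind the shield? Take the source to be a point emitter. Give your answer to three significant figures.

78.4 mSv/h

Distance alone: 1320 × (2.07/6.75)² = 1320 × 0.09404 = 124.1 mSv/h.
Shield: 5.70/8.60 = 0.6628 half-value layers → attenuation 2^(−0.6628) = 0.6317.
Combined: 124.1 × 0.6317 = 78.39 mSv/h.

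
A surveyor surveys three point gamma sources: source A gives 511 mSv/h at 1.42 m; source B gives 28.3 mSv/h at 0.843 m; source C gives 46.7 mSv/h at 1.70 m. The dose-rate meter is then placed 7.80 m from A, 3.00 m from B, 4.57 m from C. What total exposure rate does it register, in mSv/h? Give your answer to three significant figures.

25.6 mSv/h

By superposition, sum each source's inverse-square contribution:
A: 511 × (1.42/7.80)² = 16.94 mSv/h
B: 28.3 × (0.843/3.00)² = 2.235 mSv/h
C: 46.7 × (1.70/4.57)² = 6.462 mSv/h
Total = 16.94 + 2.235 + 6.462 = 25.64 mSv/h.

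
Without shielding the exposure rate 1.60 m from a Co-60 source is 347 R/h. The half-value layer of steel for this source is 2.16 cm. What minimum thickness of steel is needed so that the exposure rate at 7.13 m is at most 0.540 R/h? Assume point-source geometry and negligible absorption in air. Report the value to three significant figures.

At 7.13 m, distance alone gives 347 × (1.60/7.13)² = 347 × 0.05036 = 17.47 R/h.
Further attenuation needed: 17.47/0.540 = 32.35.
n = log₂(32.35) = 5.016 half-value layers.
Thickness = 5.016 × 2.16 cm = 10.83 cm.

10.8 cm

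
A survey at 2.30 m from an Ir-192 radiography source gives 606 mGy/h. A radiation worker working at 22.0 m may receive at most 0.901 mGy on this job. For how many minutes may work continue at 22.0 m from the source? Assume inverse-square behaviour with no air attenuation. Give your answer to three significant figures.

Intensity scales as (d₁/d₂)², so rate at 22.0 m:
(2.30/22.0)² = 0.01093, so 606 × 0.01093 = 6.624 mGy/h.
Stay time = 0.901 mGy ÷ 6.624 mGy/h = 0.1360 h = 8.160 min.

8.16 min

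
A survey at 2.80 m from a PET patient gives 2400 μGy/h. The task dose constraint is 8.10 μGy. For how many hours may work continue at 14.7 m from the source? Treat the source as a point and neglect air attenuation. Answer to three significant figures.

By the inverse-square law, rate at 14.7 m:
2400 × (2.80/14.7)² = 2400 × 0.03628 = 87.07 μGy/h.
Stay time = 8.10 μGy ÷ 87.07 μGy/h = 0.09303 h.

0.0930 h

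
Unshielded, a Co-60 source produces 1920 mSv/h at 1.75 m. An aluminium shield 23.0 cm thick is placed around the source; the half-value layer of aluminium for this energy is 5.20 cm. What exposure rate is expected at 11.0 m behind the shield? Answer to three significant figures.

2.27 mSv/h

Distance alone: (1.75/11.0)² = 0.02531, so 1920 × 0.02531 = 48.60 mSv/h.
Shield: 23.0/5.20 = 4.423 half-value layers → attenuation 2^(−4.423) = 0.04662.
Combined: 48.60 × 0.04662 = 2.266 mSv/h.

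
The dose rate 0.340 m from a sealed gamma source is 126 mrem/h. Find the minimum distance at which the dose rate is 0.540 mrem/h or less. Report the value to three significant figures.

5.19 m

Using I₁d₁² = I₂d₂², d₂ = d₁·√(I₁/I₂).
I₁/I₂ = 126/0.540 = 233.3, so d₂ = 0.340 × √233.3 = 5.193 m.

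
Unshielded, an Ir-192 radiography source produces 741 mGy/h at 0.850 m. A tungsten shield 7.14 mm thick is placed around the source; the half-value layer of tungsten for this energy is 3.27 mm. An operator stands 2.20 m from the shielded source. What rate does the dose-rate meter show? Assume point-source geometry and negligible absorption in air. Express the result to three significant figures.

24.4 mGy/h

Distance alone: 741 × (0.850/2.20)² = 741 × 0.1493 = 110.6 mGy/h.
Shield: 7.14/3.27 = 2.183 half-value layers → attenuation 2^(−2.183) = 0.2202.
Combined: 110.6 × 0.2202 = 24.35 mGy/h.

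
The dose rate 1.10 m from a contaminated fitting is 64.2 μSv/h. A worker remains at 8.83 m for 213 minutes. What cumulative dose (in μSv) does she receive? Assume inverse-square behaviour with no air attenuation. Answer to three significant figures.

Since intensity falls as 1/r², rate at 8.83 m:
(1.10/8.83)² = 0.01552, so 64.2 × 0.01552 = 0.9964 μSv/h.
Dose = rate × time = 0.9964 μSv/h × 3.550 h = 3.537 μSv.

3.54 μSv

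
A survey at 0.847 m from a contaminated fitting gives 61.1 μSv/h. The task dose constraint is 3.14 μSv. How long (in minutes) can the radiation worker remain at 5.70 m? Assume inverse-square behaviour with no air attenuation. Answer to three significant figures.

Using I₁d₁² = I₂d₂², rate at 5.70 m:
61.1 × (0.847/5.70)² = 61.1 × 0.02208 = 1.349 μSv/h.
Stay time = 3.14 μSv ÷ 1.349 μSv/h = 2.328 h = 139.7 min.

140 min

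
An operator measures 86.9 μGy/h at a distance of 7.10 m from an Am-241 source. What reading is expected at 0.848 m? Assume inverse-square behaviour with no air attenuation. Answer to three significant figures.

6090 μGy/h

Intensity scales as (d₁/d₂)², so the rate at 0.848 m is
(7.10/0.848)² = 70.10, so 86.9 × 70.10 = 6092 μGy/h.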